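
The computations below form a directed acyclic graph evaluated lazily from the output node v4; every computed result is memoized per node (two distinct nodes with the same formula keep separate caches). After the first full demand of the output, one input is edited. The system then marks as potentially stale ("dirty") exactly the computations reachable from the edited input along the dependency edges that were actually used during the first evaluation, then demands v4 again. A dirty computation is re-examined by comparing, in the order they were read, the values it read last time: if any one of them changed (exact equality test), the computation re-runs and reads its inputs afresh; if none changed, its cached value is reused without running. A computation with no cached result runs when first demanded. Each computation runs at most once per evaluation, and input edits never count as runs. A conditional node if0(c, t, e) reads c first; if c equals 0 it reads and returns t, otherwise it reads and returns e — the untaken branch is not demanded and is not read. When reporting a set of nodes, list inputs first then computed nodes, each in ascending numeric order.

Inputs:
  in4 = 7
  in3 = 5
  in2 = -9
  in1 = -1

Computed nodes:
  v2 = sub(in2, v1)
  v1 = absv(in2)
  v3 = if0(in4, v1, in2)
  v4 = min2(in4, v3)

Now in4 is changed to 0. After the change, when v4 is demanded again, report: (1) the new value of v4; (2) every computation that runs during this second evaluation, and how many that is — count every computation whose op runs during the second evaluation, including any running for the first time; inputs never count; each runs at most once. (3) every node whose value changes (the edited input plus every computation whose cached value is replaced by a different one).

Demanding v4 again yields 0.
3 computations run: v1, v3, v4.
The nodes whose values change: in4, v3, v4.
Note the branch switch — v1 had no cache and runs now for the first time.

First demand of the output computes:
  v3 = if0(in4=7 -> else branch in2) = -9
  v4 = min2(7, -9) = -9

After the edit, cleaning proceeds:
  v1: had never run; runs now, result 9.
  v3: a read changed (in4 7->0) — executes, giving 9.
  v4: a read changed (in4 7->0; v3 -9->9) — executes, giving 0.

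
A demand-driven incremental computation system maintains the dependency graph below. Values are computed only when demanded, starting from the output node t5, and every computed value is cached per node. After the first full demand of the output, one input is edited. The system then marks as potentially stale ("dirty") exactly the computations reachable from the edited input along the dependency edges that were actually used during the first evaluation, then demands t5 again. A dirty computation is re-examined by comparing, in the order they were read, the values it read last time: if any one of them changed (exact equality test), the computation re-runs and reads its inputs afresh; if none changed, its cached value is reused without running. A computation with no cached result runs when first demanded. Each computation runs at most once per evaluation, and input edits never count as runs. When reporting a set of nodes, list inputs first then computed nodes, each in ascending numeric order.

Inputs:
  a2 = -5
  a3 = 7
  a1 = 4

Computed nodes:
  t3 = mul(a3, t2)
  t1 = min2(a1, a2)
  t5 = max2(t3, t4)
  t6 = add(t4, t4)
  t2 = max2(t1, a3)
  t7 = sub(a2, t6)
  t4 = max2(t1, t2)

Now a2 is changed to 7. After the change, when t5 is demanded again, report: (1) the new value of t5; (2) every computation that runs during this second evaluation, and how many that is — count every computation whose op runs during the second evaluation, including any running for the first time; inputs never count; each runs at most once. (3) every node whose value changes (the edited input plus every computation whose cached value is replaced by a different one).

New value of t5: 49.
Computations that run: t1, t2, t4 — 3 in total.
Values that change: a2, t1.
Key observation: the cutoff stops propagation at t3 — its inputs' values are unchanged, so it reuses its cache.

First evaluation (everything demanded from the output):
  t1 = min2(4, -5) = -5
  t2 = max2(-5, 7) = 7
  t3 = mul(7, 7) = 49
  t4 = max2(-5, 7) = 7
  t5 = max2(49, 7) = 49

Propagation after the edit:
  t1: runs — a2 -5->7; result 4.
  t2: runs — t1 -5->4; result 7 (same value as before).
  t3: checked — values it read are unchanged (a3 unchanged, t2 unchanged); reused cached 49 without running.
  t4: runs — t1 -5->4; result 7 (same value as before).
  t5: checked — values it read are unchanged (t3 unchanged, t4 unchanged); reused cached 49 without running.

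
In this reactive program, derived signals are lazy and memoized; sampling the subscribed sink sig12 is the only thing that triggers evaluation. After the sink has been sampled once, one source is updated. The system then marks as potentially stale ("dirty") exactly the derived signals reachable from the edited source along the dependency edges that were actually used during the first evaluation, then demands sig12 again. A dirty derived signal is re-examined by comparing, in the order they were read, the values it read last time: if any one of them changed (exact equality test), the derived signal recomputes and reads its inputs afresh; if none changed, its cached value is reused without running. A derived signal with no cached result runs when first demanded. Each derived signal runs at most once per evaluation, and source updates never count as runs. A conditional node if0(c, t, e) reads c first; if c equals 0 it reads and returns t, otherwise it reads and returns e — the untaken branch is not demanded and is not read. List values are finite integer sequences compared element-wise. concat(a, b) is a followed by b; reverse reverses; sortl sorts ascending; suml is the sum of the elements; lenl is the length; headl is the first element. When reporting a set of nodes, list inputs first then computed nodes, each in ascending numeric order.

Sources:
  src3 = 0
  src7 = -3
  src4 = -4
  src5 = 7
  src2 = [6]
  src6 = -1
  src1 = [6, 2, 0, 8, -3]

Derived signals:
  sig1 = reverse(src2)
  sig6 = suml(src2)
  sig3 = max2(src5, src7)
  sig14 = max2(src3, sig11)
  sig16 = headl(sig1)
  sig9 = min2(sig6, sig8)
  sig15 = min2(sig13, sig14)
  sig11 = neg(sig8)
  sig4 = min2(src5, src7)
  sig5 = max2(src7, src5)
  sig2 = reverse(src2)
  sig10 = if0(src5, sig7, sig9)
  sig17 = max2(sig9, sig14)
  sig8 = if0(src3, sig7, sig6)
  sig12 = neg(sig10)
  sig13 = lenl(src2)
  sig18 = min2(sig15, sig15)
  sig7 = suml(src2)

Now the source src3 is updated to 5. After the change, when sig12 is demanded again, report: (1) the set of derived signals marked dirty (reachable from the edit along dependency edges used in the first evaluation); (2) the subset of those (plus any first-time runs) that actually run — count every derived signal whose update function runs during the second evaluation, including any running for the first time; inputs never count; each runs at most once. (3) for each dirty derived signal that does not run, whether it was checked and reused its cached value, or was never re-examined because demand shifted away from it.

First demand of the output computes:
  sig6 = suml([6]) = 6
  sig7 = suml([6]) = 6
  sig8 = if0(src3=0 -> then branch sig7) = 6
  sig9 = min2(6, 6) = 6
  sig10 = if0(src5=7 -> else branch sig9) = 6
  sig12 = neg(6) = -6

After the edit, cleaning proceeds:
  sig8: a read changed (src3 0->5) — executes, giving 6 — identical to its old value.
  sig9: dirty, but its reads are unchanged (sig6 unchanged, sig8 unchanged); cached 6 stands.
  sig10: dirty, but its reads are unchanged (src5 unchanged, sig9 unchanged); cached 6 stands.
  sig12: dirty, but its reads are unchanged (sig10 unchanged); cached -6 stands.

Note the absorption at sig8: it re-runs yet its value is the same, leaving the output's value untouched.

The edit dirties: sig8, sig9, sig10, sig12.
1 derived signals run: sig8.
Cache hits after checking: sig9, sig10, sig12.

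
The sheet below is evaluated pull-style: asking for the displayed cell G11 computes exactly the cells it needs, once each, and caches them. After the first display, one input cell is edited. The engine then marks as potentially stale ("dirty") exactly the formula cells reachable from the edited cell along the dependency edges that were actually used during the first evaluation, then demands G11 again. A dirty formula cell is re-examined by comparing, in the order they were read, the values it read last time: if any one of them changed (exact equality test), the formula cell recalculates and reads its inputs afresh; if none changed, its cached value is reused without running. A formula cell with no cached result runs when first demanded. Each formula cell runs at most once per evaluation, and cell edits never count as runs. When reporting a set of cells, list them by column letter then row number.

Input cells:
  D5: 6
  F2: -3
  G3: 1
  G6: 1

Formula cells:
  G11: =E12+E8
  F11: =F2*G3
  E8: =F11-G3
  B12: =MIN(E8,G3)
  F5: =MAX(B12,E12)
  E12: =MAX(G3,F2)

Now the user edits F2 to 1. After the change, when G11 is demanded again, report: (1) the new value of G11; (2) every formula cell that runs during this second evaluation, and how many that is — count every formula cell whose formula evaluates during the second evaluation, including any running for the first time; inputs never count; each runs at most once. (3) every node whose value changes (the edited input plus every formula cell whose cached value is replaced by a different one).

Demanding G11 again yields 1.
4 formula cells run: E8, E12, F11, G11.
The nodes whose values change: E8, F2, F11, G11.

First demand of the output computes:
  E12 = MAX(1, -3) = 1
  F11 = -3 * 1 = -3
  E8 = -3 - 1 = -4
  G11 = 1 + -4 = -3

After the edit, cleaning proceeds:
  E12: a read changed (F2 -3->1) — executes, giving 1 — identical to its old value.
  F11: a read changed (F2 -3->1) — executes, giving 1.
  E8: a read changed (F11 -3->1) — executes, giving 0.
  G11: a read changed (E8 -4->0) — executes, giving 1.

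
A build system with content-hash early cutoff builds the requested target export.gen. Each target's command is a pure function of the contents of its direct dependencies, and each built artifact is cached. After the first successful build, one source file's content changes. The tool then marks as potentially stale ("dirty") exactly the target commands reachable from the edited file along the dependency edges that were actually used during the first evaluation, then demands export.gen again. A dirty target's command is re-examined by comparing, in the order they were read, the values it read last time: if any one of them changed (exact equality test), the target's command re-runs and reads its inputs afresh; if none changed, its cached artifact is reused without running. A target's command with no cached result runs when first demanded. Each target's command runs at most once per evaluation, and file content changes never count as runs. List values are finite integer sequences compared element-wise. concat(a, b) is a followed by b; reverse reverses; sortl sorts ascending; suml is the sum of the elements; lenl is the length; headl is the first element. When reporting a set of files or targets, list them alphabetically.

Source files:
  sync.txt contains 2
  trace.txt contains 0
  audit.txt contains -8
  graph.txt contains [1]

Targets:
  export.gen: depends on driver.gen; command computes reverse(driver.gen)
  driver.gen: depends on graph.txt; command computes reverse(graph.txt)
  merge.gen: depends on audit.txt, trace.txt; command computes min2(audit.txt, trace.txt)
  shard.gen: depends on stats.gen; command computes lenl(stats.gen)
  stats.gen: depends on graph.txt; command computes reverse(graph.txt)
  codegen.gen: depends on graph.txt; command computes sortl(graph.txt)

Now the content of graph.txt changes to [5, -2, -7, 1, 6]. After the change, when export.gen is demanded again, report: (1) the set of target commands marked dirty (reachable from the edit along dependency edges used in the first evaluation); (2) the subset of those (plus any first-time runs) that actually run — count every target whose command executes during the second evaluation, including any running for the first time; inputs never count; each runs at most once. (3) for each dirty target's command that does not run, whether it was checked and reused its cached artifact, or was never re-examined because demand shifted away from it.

Marked dirty: driver.gen, export.gen.
Target commands that run: driver.gen, export.gen — 2 in total.
Every dirty target's command ran.

First evaluation (everything demanded from the output):
  driver.gen = reverse([1]) = [1]
  export.gen = reverse([1]) = [1]

Propagation after the edit:
  driver.gen: runs — graph.txt [1]->[5, -2, -7, 1, 6]; result [6, 1, -7, -2, 5].
  export.gen: runs — driver.gen [1]->[6, 1, -7, -2, 5]; result [5, -2, -7, 1, 6].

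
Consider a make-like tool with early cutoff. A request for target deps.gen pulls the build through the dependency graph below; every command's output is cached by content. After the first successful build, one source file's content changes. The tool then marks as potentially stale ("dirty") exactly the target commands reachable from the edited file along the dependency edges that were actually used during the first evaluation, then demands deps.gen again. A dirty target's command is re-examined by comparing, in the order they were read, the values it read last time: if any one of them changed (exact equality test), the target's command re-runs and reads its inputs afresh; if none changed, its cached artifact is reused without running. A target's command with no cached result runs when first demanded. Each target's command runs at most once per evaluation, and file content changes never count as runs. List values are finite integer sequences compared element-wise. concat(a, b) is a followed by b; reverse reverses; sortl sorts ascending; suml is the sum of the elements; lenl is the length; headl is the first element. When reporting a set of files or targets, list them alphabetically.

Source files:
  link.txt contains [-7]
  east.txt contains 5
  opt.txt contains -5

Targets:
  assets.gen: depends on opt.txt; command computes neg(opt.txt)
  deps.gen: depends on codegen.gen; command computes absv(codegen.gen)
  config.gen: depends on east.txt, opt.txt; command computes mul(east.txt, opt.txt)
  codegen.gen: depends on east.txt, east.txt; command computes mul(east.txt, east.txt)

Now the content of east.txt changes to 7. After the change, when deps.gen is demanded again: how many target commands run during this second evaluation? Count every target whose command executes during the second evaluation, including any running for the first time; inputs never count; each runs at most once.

2 target commands run: codegen.gen, deps.gen.

First demand of the output computes:
  codegen.gen = mul(5, 5) = 25
  deps.gen = absv(25) = 25

After the edit, cleaning proceeds:
  codegen.gen: a read changed (east.txt 5->7; east.txt 5->7) — executes, giving 49.
  deps.gen: a read changed (codegen.gen 25->49) — executes, giving 49.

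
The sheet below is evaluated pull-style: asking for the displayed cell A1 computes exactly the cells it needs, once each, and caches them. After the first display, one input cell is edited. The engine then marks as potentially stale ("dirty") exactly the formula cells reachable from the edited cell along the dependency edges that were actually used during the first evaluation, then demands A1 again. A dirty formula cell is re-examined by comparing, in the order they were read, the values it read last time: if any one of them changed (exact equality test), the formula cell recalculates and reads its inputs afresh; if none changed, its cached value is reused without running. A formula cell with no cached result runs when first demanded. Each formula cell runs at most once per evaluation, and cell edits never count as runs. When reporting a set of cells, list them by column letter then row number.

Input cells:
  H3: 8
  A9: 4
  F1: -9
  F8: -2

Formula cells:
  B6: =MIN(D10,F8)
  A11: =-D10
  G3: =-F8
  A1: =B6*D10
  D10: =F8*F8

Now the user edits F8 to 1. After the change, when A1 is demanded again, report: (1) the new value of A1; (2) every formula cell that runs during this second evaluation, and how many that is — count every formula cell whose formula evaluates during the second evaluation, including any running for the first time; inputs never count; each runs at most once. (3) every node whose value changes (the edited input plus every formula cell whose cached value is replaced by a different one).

Demanding A1 again yields 1.
3 formula cells run: A1, B6, D10.
The nodes whose values change: A1, B6, D10, F8.

First demand of the output computes:
  D10 = -2 * -2 = 4
  B6 = MIN(4, -2) = -2
  A1 = -2 * 4 = -8

After the edit, cleaning proceeds:
  D10: a read changed (F8 -2->1; F8 -2->1) — executes, giving 1.
  B6: a read changed (D10 4->1; F8 -2->1) — executes, giving 1.
  A1: a read changed (B6 -2->1; D10 4->1) — executes, giving 1.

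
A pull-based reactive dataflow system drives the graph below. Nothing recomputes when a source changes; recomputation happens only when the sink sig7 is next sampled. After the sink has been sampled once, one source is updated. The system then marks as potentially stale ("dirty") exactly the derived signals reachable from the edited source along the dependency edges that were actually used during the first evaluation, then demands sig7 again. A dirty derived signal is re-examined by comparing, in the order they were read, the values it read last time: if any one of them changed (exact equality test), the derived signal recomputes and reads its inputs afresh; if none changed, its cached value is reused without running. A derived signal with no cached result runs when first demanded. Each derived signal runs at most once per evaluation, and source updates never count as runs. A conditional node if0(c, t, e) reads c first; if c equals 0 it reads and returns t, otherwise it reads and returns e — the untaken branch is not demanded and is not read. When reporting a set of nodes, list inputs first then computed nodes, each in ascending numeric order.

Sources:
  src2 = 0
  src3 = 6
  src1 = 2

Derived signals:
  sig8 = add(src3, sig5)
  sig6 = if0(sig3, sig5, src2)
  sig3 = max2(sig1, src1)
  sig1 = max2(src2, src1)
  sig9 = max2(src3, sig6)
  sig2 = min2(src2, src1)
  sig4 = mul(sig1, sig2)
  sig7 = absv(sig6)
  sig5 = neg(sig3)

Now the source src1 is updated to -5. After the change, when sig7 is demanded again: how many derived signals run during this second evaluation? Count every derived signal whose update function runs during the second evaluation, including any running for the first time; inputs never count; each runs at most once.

First evaluation (everything demanded from the output):
  sig1 = max2(0, 2) = 2
  sig3 = max2(2, 2) = 2
  sig6 = if0(sig3=2 -> else branch src2) = 0
  sig7 = absv(0) = 0

Propagation after the edit:
  sig1: runs — src1 2->-5; result 0.
  sig3: runs — sig1 2->0; src1 2->-5; result 0.
  sig5: demanded for the first time — runs, produces 0.
  sig6: runs — sig3 2->0; result 0 (same value as before).
  sig7: checked — values it read are unchanged (sig6 unchanged); reused cached 0 without running.

Key observation: a condition flipped, so demand reaches new nodes — sig5 runs for the first time.

Derived signals that run: sig1, sig3, sig5, sig6 — 4 in total.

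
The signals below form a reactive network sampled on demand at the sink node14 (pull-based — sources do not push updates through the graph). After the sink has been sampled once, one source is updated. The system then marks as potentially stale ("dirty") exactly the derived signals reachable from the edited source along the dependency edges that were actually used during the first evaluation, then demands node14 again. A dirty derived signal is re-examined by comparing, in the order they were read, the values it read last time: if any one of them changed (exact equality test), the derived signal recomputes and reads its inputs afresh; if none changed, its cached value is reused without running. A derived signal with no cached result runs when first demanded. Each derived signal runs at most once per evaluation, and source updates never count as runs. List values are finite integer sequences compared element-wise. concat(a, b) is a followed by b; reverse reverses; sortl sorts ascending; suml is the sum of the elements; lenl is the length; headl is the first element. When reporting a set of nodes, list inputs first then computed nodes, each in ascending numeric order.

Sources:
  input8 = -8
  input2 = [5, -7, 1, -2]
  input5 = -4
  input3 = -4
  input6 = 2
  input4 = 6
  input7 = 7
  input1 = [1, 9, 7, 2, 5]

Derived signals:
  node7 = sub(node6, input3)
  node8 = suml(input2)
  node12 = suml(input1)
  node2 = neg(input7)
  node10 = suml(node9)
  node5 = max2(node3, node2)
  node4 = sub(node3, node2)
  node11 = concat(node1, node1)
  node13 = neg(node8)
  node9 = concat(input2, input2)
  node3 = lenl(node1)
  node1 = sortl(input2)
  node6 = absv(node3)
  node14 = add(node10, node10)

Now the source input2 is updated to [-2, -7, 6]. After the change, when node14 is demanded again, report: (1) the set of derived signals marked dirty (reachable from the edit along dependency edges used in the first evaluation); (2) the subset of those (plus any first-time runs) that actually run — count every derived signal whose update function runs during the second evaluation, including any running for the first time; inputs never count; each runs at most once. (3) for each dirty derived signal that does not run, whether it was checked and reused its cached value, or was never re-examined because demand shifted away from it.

Dirty set: node9, node10, node14.
Run set: node9, node10 (2 run).
Re-examined without running (cache reused): node14.
The important point: node10 recomputes to an identical value, and the output ends up unchanged.

Initial pass — values computed on the first demand:
  node9 = concat([5, -7, 1, -2], [5, -7, 1, -2]) = [5, -7, 1, -2, 5, -7, 1, -2]
  node10 = suml([5, -7, 1, -2, 5, -7, 1, -2]) = -6
  node14 = add(-6, -6) = -12

Second demand — change propagation:
  node9: re-runs because input2 [5, -7, 1, -2]->[-2, -7, 6]; input2 [5, -7, 1, -2]->[-2, -7, 6]; new result [-2, -7, 6, -2, -7, 6].
  node10: re-runs because node9 [5, -7, 1, -2, 5, -7, 1, -2]->[-2, -7, 6, -2, -7, 6]; new result -6 (unchanged).
  node14: re-examined; everything it read last time is the same (node10 unchanged, node10 unchanged) — cache -12 kept, no run.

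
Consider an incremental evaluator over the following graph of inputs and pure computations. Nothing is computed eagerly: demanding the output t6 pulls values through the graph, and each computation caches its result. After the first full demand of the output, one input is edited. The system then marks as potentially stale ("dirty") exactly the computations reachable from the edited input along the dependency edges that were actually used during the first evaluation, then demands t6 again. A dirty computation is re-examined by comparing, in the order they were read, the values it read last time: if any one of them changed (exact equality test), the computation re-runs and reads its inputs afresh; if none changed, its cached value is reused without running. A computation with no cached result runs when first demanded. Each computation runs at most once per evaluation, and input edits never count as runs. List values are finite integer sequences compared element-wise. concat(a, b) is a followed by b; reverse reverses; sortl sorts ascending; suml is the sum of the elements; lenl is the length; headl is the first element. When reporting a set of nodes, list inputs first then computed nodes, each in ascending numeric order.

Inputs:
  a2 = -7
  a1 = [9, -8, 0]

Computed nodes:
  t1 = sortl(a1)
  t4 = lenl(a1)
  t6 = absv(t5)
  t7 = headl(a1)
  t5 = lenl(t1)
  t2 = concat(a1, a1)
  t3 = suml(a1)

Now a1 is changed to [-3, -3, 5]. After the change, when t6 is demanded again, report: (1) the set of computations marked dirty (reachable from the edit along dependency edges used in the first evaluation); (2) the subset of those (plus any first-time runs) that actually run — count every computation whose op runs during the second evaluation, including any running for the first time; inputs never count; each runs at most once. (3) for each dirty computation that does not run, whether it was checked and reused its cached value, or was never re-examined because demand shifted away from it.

Dirty set: t1, t5, t6.
Run set: t1, t5 (2 run).
Re-examined without running (cache reused): t6.
The important point: t5 recomputes to an identical value, and the output ends up unchanged.

Initial pass — values computed on the first demand:
  t1 = sortl([9, -8, 0]) = [-8, 0, 9]
  t5 = lenl([-8, 0, 9]) = 3
  t6 = absv(3) = 3

Second demand — change propagation:
  t1: re-runs because a1 [9, -8, 0]->[-3, -3, 5]; new result [-3, -3, 5].
  t5: re-runs because t1 [-8, 0, 9]->[-3, -3, 5]; new result 3 (unchanged).
  t6: re-examined; everything it read last time is the same (t5 unchanged) — cache 3 kept, no run.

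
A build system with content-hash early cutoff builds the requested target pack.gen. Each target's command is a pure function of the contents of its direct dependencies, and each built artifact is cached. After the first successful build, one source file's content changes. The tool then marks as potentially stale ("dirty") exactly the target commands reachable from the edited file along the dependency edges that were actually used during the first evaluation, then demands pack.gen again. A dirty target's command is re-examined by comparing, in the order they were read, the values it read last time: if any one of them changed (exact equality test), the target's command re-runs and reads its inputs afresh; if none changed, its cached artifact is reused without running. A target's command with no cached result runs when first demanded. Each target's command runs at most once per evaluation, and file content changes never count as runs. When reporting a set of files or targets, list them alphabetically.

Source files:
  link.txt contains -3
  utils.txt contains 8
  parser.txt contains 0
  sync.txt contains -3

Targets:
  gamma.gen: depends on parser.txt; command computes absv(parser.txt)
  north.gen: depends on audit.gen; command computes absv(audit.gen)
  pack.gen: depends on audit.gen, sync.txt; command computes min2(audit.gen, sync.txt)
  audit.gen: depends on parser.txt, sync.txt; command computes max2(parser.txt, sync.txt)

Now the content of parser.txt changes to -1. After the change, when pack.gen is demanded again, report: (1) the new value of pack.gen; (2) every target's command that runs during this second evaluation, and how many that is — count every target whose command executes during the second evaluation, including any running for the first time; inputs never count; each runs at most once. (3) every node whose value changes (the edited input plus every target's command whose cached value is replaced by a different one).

New value of pack.gen: -3.
Target commands that run: audit.gen, pack.gen — 2 in total.
Values that change: audit.gen, parser.txt.

First evaluation (everything demanded from the output):
  audit.gen = max2(0, -3) = 0
  pack.gen = min2(0, -3) = -3

Propagation after the edit:
  audit.gen: runs — parser.txt 0->-1; result -1.
  pack.gen: runs — audit.gen 0->-1; result -3 (same value as before).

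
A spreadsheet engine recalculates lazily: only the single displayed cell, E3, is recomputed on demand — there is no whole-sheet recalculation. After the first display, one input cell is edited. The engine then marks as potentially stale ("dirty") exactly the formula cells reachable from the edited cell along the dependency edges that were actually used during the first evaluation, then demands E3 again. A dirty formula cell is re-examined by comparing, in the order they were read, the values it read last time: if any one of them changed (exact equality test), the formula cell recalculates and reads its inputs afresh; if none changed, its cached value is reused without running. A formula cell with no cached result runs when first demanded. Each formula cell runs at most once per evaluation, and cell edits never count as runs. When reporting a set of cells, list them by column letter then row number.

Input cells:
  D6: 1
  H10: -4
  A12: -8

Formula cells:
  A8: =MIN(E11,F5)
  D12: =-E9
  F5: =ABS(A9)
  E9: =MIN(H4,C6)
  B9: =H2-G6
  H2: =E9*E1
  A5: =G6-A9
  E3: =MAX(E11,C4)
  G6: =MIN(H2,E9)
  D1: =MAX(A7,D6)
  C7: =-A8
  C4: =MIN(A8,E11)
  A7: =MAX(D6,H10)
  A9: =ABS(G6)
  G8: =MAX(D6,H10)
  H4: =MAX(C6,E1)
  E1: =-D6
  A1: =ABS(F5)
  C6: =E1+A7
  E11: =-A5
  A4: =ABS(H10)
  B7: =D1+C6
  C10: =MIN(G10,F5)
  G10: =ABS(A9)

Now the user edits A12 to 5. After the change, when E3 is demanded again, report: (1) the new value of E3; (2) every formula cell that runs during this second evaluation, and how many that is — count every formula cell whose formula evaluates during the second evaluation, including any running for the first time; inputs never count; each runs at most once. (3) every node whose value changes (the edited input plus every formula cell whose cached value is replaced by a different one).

New value of E3: 0.
Formula cells that run: none — 0 in total.
Values that change: A12.
Key observation: A12 is never demanded by the output, so the edit triggers no recomputation at all.

First evaluation (everything demanded from the output):
  A7 = MAX(1, -4) = 1
  E1 = -(1) = -1
  C6 = -1 + 1 = 0
  H4 = MAX(0, -1) = 0
  E9 = MIN(0, 0) = 0
  H2 = 0 * -1 = 0
  G6 = MIN(0, 0) = 0
  A9 = ABS(0) = 0
  A5 = 0 - 0 = 0
  E11 = -(0) = 0
  F5 = ABS(0) = 0
  A8 = MIN(0, 0) = 0
  C4 = MIN(0, 0) = 0
  E3 = MAX(0, 0) = 0

Propagation after the edit:
  A12 feeds no computation that the output demands — nothing is marked dirty and nothing runs.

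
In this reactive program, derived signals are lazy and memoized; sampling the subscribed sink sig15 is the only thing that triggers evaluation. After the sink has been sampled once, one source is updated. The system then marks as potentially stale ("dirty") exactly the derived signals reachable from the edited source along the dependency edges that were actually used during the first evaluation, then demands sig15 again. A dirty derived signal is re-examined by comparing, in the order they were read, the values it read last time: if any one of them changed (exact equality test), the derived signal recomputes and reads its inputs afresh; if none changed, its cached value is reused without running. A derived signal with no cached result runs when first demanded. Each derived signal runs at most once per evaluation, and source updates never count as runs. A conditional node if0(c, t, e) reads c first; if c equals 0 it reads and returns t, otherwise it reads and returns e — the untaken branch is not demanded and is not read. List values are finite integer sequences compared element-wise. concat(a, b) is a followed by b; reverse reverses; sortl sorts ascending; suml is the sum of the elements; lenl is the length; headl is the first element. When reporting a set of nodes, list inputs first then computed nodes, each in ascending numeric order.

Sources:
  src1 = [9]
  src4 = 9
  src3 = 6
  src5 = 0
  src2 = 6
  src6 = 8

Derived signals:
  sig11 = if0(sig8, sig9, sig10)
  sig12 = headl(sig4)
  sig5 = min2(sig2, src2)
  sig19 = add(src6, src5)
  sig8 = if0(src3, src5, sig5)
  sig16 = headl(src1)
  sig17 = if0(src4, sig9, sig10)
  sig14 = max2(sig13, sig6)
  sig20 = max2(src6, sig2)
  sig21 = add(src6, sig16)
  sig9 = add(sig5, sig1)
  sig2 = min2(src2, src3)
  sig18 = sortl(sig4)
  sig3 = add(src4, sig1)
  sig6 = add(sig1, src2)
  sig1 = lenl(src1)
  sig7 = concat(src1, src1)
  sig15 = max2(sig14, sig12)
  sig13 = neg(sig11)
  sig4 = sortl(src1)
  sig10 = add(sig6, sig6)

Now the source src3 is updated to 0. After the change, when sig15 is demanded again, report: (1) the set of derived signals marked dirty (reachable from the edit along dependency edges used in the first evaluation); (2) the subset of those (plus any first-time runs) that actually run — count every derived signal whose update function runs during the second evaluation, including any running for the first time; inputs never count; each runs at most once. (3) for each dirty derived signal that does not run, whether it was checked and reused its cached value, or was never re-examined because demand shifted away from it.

First demand of the output computes:
  sig1 = lenl([9]) = 1
  sig2 = min2(6, 6) = 6
  sig4 = sortl([9]) = [9]
  sig5 = min2(6, 6) = 6
  sig6 = add(1, 6) = 7
  sig8 = if0(src3=6 -> else branch sig5) = 6
  sig10 = add(7, 7) = 14
  sig11 = if0(sig8=6 -> else branch sig10) = 14
  sig12 = headl([9]) = 9
  sig13 = neg(14) = -14
  sig14 = max2(-14, 7) = 7
  sig15 = max2(7, 9) = 9

After the edit, cleaning proceeds:
  sig2: a read changed (src3 6->0) — executes, giving 0.
  sig5: a read changed (sig2 6->0) — executes, giving 0.
  sig8: a read changed (src3 6->0; sig5 6->0) — executes, giving 0.
  sig9: had never run; runs now, result 1.
  sig11: a read changed (sig8 6->0) — executes, giving 1.
  sig13: a read changed (sig11 14->1) — executes, giving -1.
  sig14: a read changed (sig13 -14->-1) — executes, giving 7 — identical to its old value.
  sig15: dirty, but its reads are unchanged (sig14 unchanged, sig12 unchanged); cached 9 stands.

Note the branch switch — sig9 had no cache and runs now for the first time.

The edit dirties: sig2, sig5, sig8, sig11, sig13, sig14, sig15.
7 derived signals run: sig2, sig5, sig8, sig9, sig11, sig13, sig14.
Cache hits after checking: sig15.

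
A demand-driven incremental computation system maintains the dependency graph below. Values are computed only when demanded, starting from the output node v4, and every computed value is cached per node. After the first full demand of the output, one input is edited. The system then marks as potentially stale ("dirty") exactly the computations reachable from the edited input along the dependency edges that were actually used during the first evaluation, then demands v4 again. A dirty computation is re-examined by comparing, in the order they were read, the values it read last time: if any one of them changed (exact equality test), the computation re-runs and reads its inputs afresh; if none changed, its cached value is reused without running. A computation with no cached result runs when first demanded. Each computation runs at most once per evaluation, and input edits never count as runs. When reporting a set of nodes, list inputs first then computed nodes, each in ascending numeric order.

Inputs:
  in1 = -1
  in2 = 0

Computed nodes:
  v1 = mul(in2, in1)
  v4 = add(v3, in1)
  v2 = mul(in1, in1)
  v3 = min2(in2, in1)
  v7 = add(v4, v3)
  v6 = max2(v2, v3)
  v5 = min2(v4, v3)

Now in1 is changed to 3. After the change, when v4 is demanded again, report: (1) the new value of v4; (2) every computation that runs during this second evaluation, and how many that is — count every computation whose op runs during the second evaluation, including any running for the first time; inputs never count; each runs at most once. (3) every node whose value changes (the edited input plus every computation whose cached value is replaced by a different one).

First evaluation (everything demanded from the output):
  v3 = min2(0, -1) = -1
  v4 = add(-1, -1) = -2

Propagation after the edit:
  v3: runs — in1 -1->3; result 0.
  v4: runs — v3 -1->0; in1 -1->3; result 3.

New value of v4: 3.
Computations that run: v3, v4 — 2 in total.
Values that change: in1, v3, v4.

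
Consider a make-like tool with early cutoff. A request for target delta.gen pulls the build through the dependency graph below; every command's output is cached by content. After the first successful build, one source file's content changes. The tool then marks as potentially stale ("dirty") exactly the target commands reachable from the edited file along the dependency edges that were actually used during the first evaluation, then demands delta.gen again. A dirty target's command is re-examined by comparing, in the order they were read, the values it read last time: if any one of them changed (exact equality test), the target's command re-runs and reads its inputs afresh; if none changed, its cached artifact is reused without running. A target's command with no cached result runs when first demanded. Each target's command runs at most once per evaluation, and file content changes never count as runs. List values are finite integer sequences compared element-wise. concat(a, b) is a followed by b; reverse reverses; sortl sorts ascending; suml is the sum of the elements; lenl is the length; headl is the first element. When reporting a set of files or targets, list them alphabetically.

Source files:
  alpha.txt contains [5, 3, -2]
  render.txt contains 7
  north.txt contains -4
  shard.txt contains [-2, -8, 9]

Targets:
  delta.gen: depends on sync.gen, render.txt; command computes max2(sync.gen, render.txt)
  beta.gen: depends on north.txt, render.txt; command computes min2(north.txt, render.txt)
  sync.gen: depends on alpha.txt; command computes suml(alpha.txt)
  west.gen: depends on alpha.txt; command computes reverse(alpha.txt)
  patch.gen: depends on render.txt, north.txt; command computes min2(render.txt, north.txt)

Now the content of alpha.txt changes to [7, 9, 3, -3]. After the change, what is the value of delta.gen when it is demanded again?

First demand of the output computes:
  sync.gen = suml([5, 3, -2]) = 6
  delta.gen = max2(6, 7) = 7

After the edit, cleaning proceeds:
  sync.gen: a read changed (alpha.txt [5, 3, -2]->[7, 9, 3, -3]) — executes, giving 16.
  delta.gen: a read changed (sync.gen 6->16) — executes, giving 16.

Demanding delta.gen again yields 16.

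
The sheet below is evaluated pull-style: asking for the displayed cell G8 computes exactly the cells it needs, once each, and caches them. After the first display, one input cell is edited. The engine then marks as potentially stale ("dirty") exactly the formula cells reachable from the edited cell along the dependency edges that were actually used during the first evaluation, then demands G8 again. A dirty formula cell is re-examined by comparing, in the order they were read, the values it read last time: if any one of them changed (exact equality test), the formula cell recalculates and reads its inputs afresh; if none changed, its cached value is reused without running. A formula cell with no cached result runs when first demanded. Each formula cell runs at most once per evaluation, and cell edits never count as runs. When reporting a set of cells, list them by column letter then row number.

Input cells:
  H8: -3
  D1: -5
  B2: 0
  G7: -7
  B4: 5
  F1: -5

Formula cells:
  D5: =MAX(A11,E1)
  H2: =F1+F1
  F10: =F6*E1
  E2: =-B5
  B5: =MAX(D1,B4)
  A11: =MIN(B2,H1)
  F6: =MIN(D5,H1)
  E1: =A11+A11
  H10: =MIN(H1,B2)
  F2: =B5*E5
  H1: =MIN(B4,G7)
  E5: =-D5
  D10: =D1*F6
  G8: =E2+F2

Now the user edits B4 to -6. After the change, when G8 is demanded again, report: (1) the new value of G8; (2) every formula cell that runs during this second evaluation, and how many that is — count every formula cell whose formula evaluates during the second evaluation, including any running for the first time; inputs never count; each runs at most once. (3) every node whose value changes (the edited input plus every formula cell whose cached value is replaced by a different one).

Demanding G8 again yields -30.
5 formula cells run: B5, E2, F2, G8, H1.
The nodes whose values change: B4, B5, E2, F2, G8.
Note where the cutoff bites: A11 is checked, finds nothing changed, and keeps its cache.

First demand of the output computes:
  B5 = MAX(-5, 5) = 5
  E2 = -(5) = -5
  H1 = MIN(5, -7) = -7
  A11 = MIN(0, -7) = -7
  E1 = -7 + -7 = -14
  D5 = MAX(-7, -14) = -7
  E5 = -(-7) = 7
  F2 = 5 * 7 = 35
  G8 = -5 + 35 = 30

After the edit, cleaning proceeds:
  B5: a read changed (B4 5->-6) — executes, giving -5.
  E2: a read changed (B5 5->-5) — executes, giving 5.
  H1: a read changed (B4 5->-6) — executes, giving -7 — identical to its old value.
  A11: dirty, but its reads are unchanged (B2 unchanged, H1 unchanged); cached -7 stands.
  E1: dirty, but its reads are unchanged (A11 unchanged, A11 unchanged); cached -14 stands.
  D5: dirty, but its reads are unchanged (A11 unchanged, E1 unchanged); cached -7 stands.
  E5: dirty, but its reads are unchanged (D5 unchanged); cached 7 stands.
  F2: a read changed (B5 5->-5) — executes, giving -35.
  G8: a read changed (E2 -5->5; F2 35->-35) — executes, giving -30.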